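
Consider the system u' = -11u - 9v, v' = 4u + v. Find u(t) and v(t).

Coefficient matrix A = [[-11, -9], [4, 1]].
Characteristic polynomial det(A - λI) = λ^2 + 10λ + 25 = 0.
Single eigenvalue λ = -5 with algebraic multiplicity 2.
Eigenvector v = (-3,2); generalized eigenvector w with (A-λI)w=v is (-1,1).
General solution: e^(-5t)[C_1·v + C_2·(t·v + w)].

u(t) = -3C_1e^(-5t) - 3C_2te^(-5t) - C_2e^(-5t), v(t) = 2C_1e^(-5t) + 2C_2te^(-5t) + C_2e^(-5t)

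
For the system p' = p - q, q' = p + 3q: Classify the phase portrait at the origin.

A = [[1,-1],[1,3]]; det(A-λI) = λ^2 - 4λ + 4.
repeated λ = 2 with a single eigenvector.

unstable improper node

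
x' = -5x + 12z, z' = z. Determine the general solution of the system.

x(t) = -2C_1e^(t) + C_2e^(-5t), z(t) = -C_1e^(t)

Coefficient matrix A = [[-5, 12], [0, 1]].
Characteristic polynomial det(A - λI) = λ^2 + 4λ - 5 = 0.
Eigenvalues λ = 1, -5.
For λ=1: (A-λI) row 1 is [-6, 12], so an eigenvector is (-2, -1).
For λ=-5: (A-λI) row 1 is [0, 12], so an eigenvector is (1, 0).
General solution: C_1e^(t)(-2,-1) + C_2e^(-5t)(1,0).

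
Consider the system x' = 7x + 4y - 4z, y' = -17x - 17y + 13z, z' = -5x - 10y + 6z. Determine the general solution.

x(t) = 2K_1e^(t) + K_2e^(-t), y(t) = K_1e^(t) + 3K_2e^(-t) + K_3e^(-4t), z(t) = 4K_1e^(t) + 5K_2e^(-t) + K_3e^(-4t)

Coefficient matrix A = [[7, 4, -4], [-17, -17, 13], [-5, -10, 6]].
det(A - λI) = 0 gives eigenvalues λ = 1, -1, -4.
For λ=1: eigenvector (2,1,4).
For λ=-1: eigenvector (1,3,5).
For λ=-4: eigenvector (0,1,1).
General solution: K_1e^(t)(2,1,4) + K_2e^(-t)(1,3,5) + K_3e^(-4t)(0,1,1).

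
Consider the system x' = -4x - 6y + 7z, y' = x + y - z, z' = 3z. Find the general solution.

x(t) = 3c_1e^(-2t) - 2c_2e^(-t) + c_3e^(3t), y(t) = -c_1e^(-2t) + c_2e^(-t), z(t) = c_3e^(3t)

Coefficient matrix A = [[-4, -6, 7], [1, 1, -1], [0, 0, 3]].
det(A - λI) = 0 gives eigenvalues λ = -2, -1, 3.
For λ=-2: eigenvector (3,-1,0).
For λ=-1: eigenvector (-2,1,0).
For λ=3: eigenvector (1,0,1).
General solution: c_1e^(-2t)(3,-1,0) + c_2e^(-t)(-2,1,0) + c_3e^(3t)(1,0,1).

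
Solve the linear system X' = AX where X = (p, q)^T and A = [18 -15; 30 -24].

Coefficient matrix A = [[18, -15], [30, -24]].
Characteristic polynomial det(A - λI) = λ^2 + 6λ + 18 = 0.
Eigenvalues λ = -3 ± 3i (complex conjugate pair).
For λ=-3+3i: an eigenvector is (-1,-1) - i(-2,-3) = (-1 + 2i, -1 + 3i).
A real fundamental pair from Re and Im of e^((-3+3i)t)v: X_1 = e^(-3t)(cos(3t)·(-1,-1) + sin(3t)·(-2,-3)), X_2 = e^(-3t)(sin(3t)·(-1,-1) - cos(3t)·(-2,-3)).
General solution: c_1X_1 + c_2X_2.

p(t) = -2c_1e^(-3t)sin(3t) - c_1e^(-3t)cos(3t) - c_2e^(-3t)sin(3t) + 2c_2e^(-3t)cos(3t), q(t) = -3c_1e^(-3t)sin(3t) - c_1e^(-3t)cos(3t) - c_2e^(-3t)sin(3t) + 3c_2e^(-3t)cos(3t)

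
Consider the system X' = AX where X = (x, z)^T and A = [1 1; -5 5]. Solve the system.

x(t) = K_1e^(3t)sin(t) - K_2e^(3t)cos(t), z(t) = 2K_1e^(3t)sin(t) + K_1e^(3t)cos(t) + K_2e^(3t)sin(t) - 2K_2e^(3t)cos(t)

Coefficient matrix A = [[1, 1], [-5, 5]].
Characteristic polynomial det(A - λI) = λ^2 - 6λ + 10 = 0.
Eigenvalues λ = 3 ± i (complex conjugate pair).
For λ=3+i: an eigenvector is (0,1) - i(1,2) = (0 - i, 1 - 2i).
A real fundamental pair from Re and Im of e^((3+i)t)v: X_1 = e^(3t)(cos(t)·(0,1) + sin(t)·(1,2)), X_2 = e^(3t)(sin(t)·(0,1) - cos(t)·(1,2)).
General solution: K_1X_1 + K_2X_2.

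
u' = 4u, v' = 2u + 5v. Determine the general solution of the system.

Coefficient matrix A = [[4, 0], [2, 5]].
Characteristic polynomial det(A - λI) = λ^2 - 9λ + 20 = 0.
Eigenvalues λ = 4, 5.
For λ=4: (A-λI) row 2 is [2, 1], so an eigenvector is (-1, 2).
For λ=5: (A-λI) row 1 is [-1, 0], so an eigenvector is (0, 1).
General solution: K_1e^(4t)(-1,2) + K_2e^(5t)(0,1).

u(t) = -K_1e^(4t), v(t) = 2K_1e^(4t) + K_2e^(5t)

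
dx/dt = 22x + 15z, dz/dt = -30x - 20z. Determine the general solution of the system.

x(t) = -c_1e^(t)sin(3t) + 2c_1e^(t)cos(3t) + 2c_2e^(t)sin(3t) + c_2e^(t)cos(3t), z(t) = c_1e^(t)sin(3t) - 3c_1e^(t)cos(3t) - 3c_2e^(t)sin(3t) - c_2e^(t)cos(3t)

Coefficient matrix A = [[22, 15], [-30, -20]].
Characteristic polynomial det(A - λI) = λ^2 - 2λ + 10 = 0.
Eigenvalues λ = 1 ± 3i (complex conjugate pair).
For λ=1+3i: an eigenvector is (2,-3) - i(-1,1) = (2 + i, -3 - i).
A real fundamental pair from Re and Im of e^((1+3i)t)v: X_1 = e^(t)(cos(3t)·(2,-3) + sin(3t)·(-1,1)), X_2 = e^(t)(sin(3t)·(2,-3) - cos(3t)·(-1,1)).
General solution: c_1X_1 + c_2X_2.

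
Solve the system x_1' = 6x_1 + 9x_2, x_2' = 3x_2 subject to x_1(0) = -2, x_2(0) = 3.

Coefficient matrix A = [[6, 9], [0, 3]].
Characteristic polynomial det(A - λI) = λ^2 - 9λ + 18 = 0.
Eigenvalues λ = 6, 3.
For λ=6: (A-λI) row 1 is [0, 9], so an eigenvector is (1, 0).
For λ=3: (A-λI) row 1 is [3, 9], so an eigenvector is (-3, 1).
General solution: c_1e^(6t)(1,0) + c_2e^(3t)(-3,1).
Applying x_1(0)=-2, x_2(0)=3 gives c_1=7, c_2=3.

x_1(t) = 7e^(6t) - 9e^(3t), x_2(t) = 3e^(3t)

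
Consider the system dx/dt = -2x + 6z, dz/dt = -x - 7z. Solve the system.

x(t) = -3C_1e^(-4t) + 2C_2e^(-5t), z(t) = C_1e^(-4t) - C_2e^(-5t)

Coefficient matrix A = [[-2, 6], [-1, -7]].
Characteristic polynomial det(A - λI) = λ^2 + 9λ + 20 = 0.
Eigenvalues λ = -4, -5.
For λ=-4: (A-λI) row 1 is [2, 6], so an eigenvector is (-3, 1).
For λ=-5: (A-λI) row 1 is [3, 6], so an eigenvector is (2, -1).
General solution: C_1e^(-4t)(-3,1) + C_2e^(-5t)(2,-1).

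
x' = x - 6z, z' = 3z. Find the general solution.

x(t) = C_1e^(t) + 3C_2e^(3t), z(t) = -C_2e^(3t)

Coefficient matrix A = [[1, -6], [0, 3]].
Characteristic polynomial det(A - λI) = λ^2 - 4λ + 3 = 0.
Eigenvalues λ = 1, 3.
For λ=1: (A-λI) row 1 is [0, -6], so an eigenvector is (1, 0).
For λ=3: (A-λI) row 1 is [-2, -6], so an eigenvector is (3, -1).
General solution: C_1e^(t)(1,0) + C_2e^(3t)(3,-1).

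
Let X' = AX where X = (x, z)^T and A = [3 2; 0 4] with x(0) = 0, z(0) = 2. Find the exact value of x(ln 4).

768

A = [[3,2],[0,4]]; eigenvalues λ = 3, 4.
Eigenvectors: (-1,0) for λ=3, (2,1) for λ=4.
From the initial condition, c_1 = 4, c_2 = 2.
x(ln 4) = (4)(4^3)(-1) + (2)(4^4)(2) = 768.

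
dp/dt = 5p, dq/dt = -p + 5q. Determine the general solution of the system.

Coefficient matrix A = [[5, 0], [-1, 5]].
Characteristic polynomial det(A - λI) = λ^2 - 10λ + 25 = 0.
Single eigenvalue λ = 5 with algebraic multiplicity 2.
Eigenvector v = (0,-1); generalized eigenvector w with (A-λI)w=v is (1,2).
General solution: e^(5t)[c_1·v + c_2·(t·v + w)].

p(t) = c_2e^(5t), q(t) = -c_1e^(5t) - c_2te^(5t) + 2c_2e^(5t)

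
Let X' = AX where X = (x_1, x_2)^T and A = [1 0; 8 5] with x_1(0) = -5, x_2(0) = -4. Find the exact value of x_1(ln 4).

A = [[1,0],[8,5]]; eigenvalues λ = 1, 5.
Eigenvectors: (1,-2) for λ=1, (0,-1) for λ=5.
From the initial condition, c_1 = -5, c_2 = 14.
x_1(ln 4) = (-5)(4^1)(1) + (14)(4^5)(0) = -20.

-20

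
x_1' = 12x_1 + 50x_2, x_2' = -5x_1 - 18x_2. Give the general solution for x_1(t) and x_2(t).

Coefficient matrix A = [[12, 50], [-5, -18]].
Characteristic polynomial det(A - λI) = λ^2 + 6λ + 34 = 0.
Eigenvalues λ = -3 ± 5i (complex conjugate pair).
For λ=-3+5i: an eigenvector is (3,-1) - i(-1,0) = (3 + i, -1).
A real fundamental pair from Re and Im of e^((-3+5i)t)v: X_1 = e^(-3t)(cos(5t)·(3,-1) + sin(5t)·(-1,0)), X_2 = e^(-3t)(sin(5t)·(3,-1) - cos(5t)·(-1,0)).
General solution: K_1X_1 + K_2X_2.

x_1(t) = -K_1e^(-3t)sin(5t) + 3K_1e^(-3t)cos(5t) + 3K_2e^(-3t)sin(5t) + K_2e^(-3t)cos(5t), x_2(t) = -K_1e^(-3t)cos(5t) - K_2e^(-3t)sin(5t)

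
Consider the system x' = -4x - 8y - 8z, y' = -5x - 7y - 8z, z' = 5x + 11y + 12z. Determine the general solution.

x(t) = K_2e^(-4t) - K_3e^(4t), y(t) = -K_1e^(t) + K_2e^(-4t) - K_3e^(4t), z(t) = K_1e^(t) - K_2e^(-4t) + 2K_3e^(4t)

Coefficient matrix A = [[-4, -8, -8], [-5, -7, -8], [5, 11, 12]].
det(A - λI) = 0 gives eigenvalues λ = 1, -4, 4.
For λ=1: eigenvector (0,-1,1).
For λ=-4: eigenvector (1,1,-1).
For λ=4: eigenvector (-1,-1,2).
General solution: K_1e^(t)(0,-1,1) + K_2e^(-4t)(1,1,-1) + K_3e^(4t)(-1,-1,2).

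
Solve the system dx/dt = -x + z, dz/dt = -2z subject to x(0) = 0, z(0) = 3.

x(t) = 3e^(-t) - 3e^(-2t), z(t) = 3e^(-2t)

Coefficient matrix A = [[-1, 1], [0, -2]].
Characteristic polynomial det(A - λI) = λ^2 + 3λ + 2 = 0.
Eigenvalues λ = -1, -2.
For λ=-1: (A-λI) row 1 is [0, 1], so an eigenvector is (-1, 0).
For λ=-2: (A-λI) row 1 is [1, 1], so an eigenvector is (1, -1).
General solution: K_1e^(-t)(-1,0) + K_2e^(-2t)(1,-1).
Applying x(0)=0, z(0)=3 gives K_1=-3, K_2=-3.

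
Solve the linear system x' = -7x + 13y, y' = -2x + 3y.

x(t) = 3c_1e^(-2t)sin(t) + 2c_1e^(-2t)cos(t) + 2c_2e^(-2t)sin(t) - 3c_2e^(-2t)cos(t), y(t) = c_1e^(-2t)sin(t) + c_1e^(-2t)cos(t) + c_2e^(-2t)sin(t) - c_2e^(-2t)cos(t)

Coefficient matrix A = [[-7, 13], [-2, 3]].
Characteristic polynomial det(A - λI) = λ^2 + 4λ + 5 = 0.
Eigenvalues λ = -2 ± i (complex conjugate pair).
For λ=-2+i: an eigenvector is (2,1) - i(3,1) = (2 - 3i, 1 - i).
A real fundamental pair from Re and Im of e^((-2+i)t)v: X_1 = e^(-2t)(cos(t)·(2,1) + sin(t)·(3,1)), X_2 = e^(-2t)(sin(t)·(2,1) - cos(t)·(3,1)).
General solution: c_1X_1 + c_2X_2.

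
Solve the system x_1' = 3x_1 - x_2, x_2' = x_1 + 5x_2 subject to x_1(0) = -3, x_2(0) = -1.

Coefficient matrix A = [[3, -1], [1, 5]].
Characteristic polynomial det(A - λI) = λ^2 - 8λ + 16 = 0.
Single eigenvalue λ = 4 with algebraic multiplicity 2.
Eigenvector v = (-1,1); generalized eigenvector w with (A-λI)w=v is (2,-1).
General solution: e^(4t)[c_1·v + c_2·(t·v + w)].
Applying x_1(0)=-3, x_2(0)=-1 gives c_1=-5, c_2=-4.

x_1(t) = 4te^(4t) - 3e^(4t), x_2(t) = -4te^(4t) - e^(4t)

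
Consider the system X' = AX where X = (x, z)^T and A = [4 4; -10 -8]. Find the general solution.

Coefficient matrix A = [[4, 4], [-10, -8]].
Characteristic polynomial det(A - λI) = λ^2 + 4λ + 8 = 0.
Eigenvalues λ = -2 ± 2i (complex conjugate pair).
For λ=-2+2i: an eigenvector is (-1,2) - i(1,-1) = (-1 - i, 2 + i).
A real fundamental pair from Re and Im of e^((-2+2i)t)v: X_1 = e^(-2t)(cos(2t)·(-1,2) + sin(2t)·(1,-1)), X_2 = e^(-2t)(sin(2t)·(-1,2) - cos(2t)·(1,-1)).
General solution: C_1X_1 + C_2X_2.

x(t) = C_1e^(-2t)sin(2t) - C_1e^(-2t)cos(2t) - C_2e^(-2t)sin(2t) - C_2e^(-2t)cos(2t), z(t) = -C_1e^(-2t)sin(2t) + 2C_1e^(-2t)cos(2t) + 2C_2e^(-2t)sin(2t) + C_2e^(-2t)cos(2t)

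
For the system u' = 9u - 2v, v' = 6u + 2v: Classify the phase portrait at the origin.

unstable node

A = [[9,-2],[6,2]]; det(A-λI) = λ^2 - 11λ + 30.
λ = 6, 5: both positive.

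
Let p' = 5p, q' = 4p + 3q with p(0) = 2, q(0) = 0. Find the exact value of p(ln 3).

486

A = [[5,0],[4,3]]; eigenvalues λ = 5, 3.
Eigenvectors: (-1,-2) for λ=5, (0,1) for λ=3.
From the initial condition, c_1 = -2, c_2 = -4.
p(ln 3) = (-2)(3^5)(-1) + (-4)(3^3)(0) = 486.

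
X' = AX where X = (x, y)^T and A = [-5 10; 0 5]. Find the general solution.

Coefficient matrix A = [[-5, 10], [0, 5]].
Characteristic polynomial det(A - λI) = λ^2 - 25 = 0.
Eigenvalues λ = 5, -5.
For λ=5: (A-λI) row 1 is [-10, 10], so an eigenvector is (1, 1).
For λ=-5: (A-λI) row 1 is [0, 10], so an eigenvector is (-1, 0).
General solution: K_1e^(5t)(1,1) + K_2e^(-5t)(-1,0).

x(t) = K_1e^(5t) - K_2e^(-5t), y(t) = K_1e^(5t)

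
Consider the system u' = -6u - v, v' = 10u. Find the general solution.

u(t) = -C_1e^(-3t)cos(t) - C_2e^(-3t)sin(t), v(t) = -C_1e^(-3t)sin(t) + 3C_1e^(-3t)cos(t) + 3C_2e^(-3t)sin(t) + C_2e^(-3t)cos(t)

Coefficient matrix A = [[-6, -1], [10, 0]].
Characteristic polynomial det(A - λI) = λ^2 + 6λ + 10 = 0.
Eigenvalues λ = -3 ± i (complex conjugate pair).
For λ=-3+i: an eigenvector is (-1,3) - i(0,-1) = (-1, 3 + i).
A real fundamental pair from Re and Im of e^((-3+i)t)v: X_1 = e^(-3t)(cos(t)·(-1,3) + sin(t)·(0,-1)), X_2 = e^(-3t)(sin(t)·(-1,3) - cos(t)·(0,-1)).
General solution: C_1X_1 + C_2X_2.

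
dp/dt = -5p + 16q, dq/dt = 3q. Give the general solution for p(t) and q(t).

p(t) = -2c_1e^(3t) - c_2e^(-5t), q(t) = -c_1e^(3t)

Coefficient matrix A = [[-5, 16], [0, 3]].
Characteristic polynomial det(A - λI) = λ^2 + 2λ - 15 = 0.
Eigenvalues λ = 3, -5.
For λ=3: (A-λI) row 1 is [-8, 16], so an eigenvector is (-2, -1).
For λ=-5: (A-λI) row 1 is [0, 16], so an eigenvector is (-1, 0).
General solution: c_1e^(3t)(-2,-1) + c_2e^(-5t)(-1,0).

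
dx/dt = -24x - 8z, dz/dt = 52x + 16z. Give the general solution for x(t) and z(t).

x(t) = -K_1e^(-4t)sin(4t) + K_1e^(-4t)cos(4t) + K_2e^(-4t)sin(4t) + K_2e^(-4t)cos(4t), z(t) = 3K_1e^(-4t)sin(4t) - 2K_1e^(-4t)cos(4t) - 2K_2e^(-4t)sin(4t) - 3K_2e^(-4t)cos(4t)

Coefficient matrix A = [[-24, -8], [52, 16]].
Characteristic polynomial det(A - λI) = λ^2 + 8λ + 32 = 0.
Eigenvalues λ = -4 ± 4i (complex conjugate pair).
For λ=-4+4i: an eigenvector is (1,-2) - i(-1,3) = (1 + i, -2 - 3i).
A real fundamental pair from Re and Im of e^((-4+4i)t)v: X_1 = e^(-4t)(cos(4t)·(1,-2) + sin(4t)·(-1,3)), X_2 = e^(-4t)(sin(4t)·(1,-2) - cos(4t)·(-1,3)).
General solution: K_1X_1 + K_2X_2.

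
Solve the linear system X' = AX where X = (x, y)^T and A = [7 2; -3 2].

Coefficient matrix A = [[7, 2], [-3, 2]].
Characteristic polynomial det(A - λI) = λ^2 - 9λ + 20 = 0.
Eigenvalues λ = 5, 4.
For λ=5: (A-λI) row 1 is [2, 2], so an eigenvector is (-1, 1).
For λ=4: (A-λI) row 1 is [3, 2], so an eigenvector is (2, -3).
General solution: K_1e^(5t)(-1,1) + K_2e^(4t)(2,-3).

x(t) = -K_1e^(5t) + 2K_2e^(4t), y(t) = K_1e^(5t) - 3K_2e^(4t)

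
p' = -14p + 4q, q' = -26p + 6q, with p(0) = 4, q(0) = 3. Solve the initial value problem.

p(t) = -14e^(-4t)sin(2t) + 4e^(-4t)cos(2t), q(t) = -37e^(-4t)sin(2t) + 3e^(-4t)cos(2t)

Coefficient matrix A = [[-14, 4], [-26, 6]].
Characteristic polynomial det(A - λI) = λ^2 + 8λ + 20 = 0.
Eigenvalues λ = -4 ± 2i (complex conjugate pair).
For λ=-4+2i: an eigenvector is (-1,-3) - i(-1,-2) = (-1 + i, -3 + 2i).
A real fundamental pair from Re and Im of e^((-4+2i)t)v: X_1 = e^(-4t)(cos(2t)·(-1,-3) + sin(2t)·(-1,-2)), X_2 = e^(-4t)(sin(2t)·(-1,-3) - cos(2t)·(-1,-2)).
General solution: K_1X_1 + K_2X_2.
Applying p(0)=4, q(0)=3 gives K_1=5, K_2=9.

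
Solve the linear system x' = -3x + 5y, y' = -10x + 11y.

x(t) = 2K_1e^(4t)sin(t) - K_1e^(4t)cos(t) - K_2e^(4t)sin(t) - 2K_2e^(4t)cos(t), y(t) = 3K_1e^(4t)sin(t) - K_1e^(4t)cos(t) - K_2e^(4t)sin(t) - 3K_2e^(4t)cos(t)

Coefficient matrix A = [[-3, 5], [-10, 11]].
Characteristic polynomial det(A - λI) = λ^2 - 8λ + 17 = 0.
Eigenvalues λ = 4 ± i (complex conjugate pair).
For λ=4+i: an eigenvector is (-1,-1) - i(2,3) = (-1 - 2i, -1 - 3i).
A real fundamental pair from Re and Im of e^((4+i)t)v: X_1 = e^(4t)(cos(t)·(-1,-1) + sin(t)·(2,3)), X_2 = e^(4t)(sin(t)·(-1,-1) - cos(t)·(2,3)).
General solution: K_1X_1 + K_2X_2.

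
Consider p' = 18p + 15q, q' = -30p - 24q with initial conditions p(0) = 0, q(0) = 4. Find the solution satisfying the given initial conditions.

Coefficient matrix A = [[18, 15], [-30, -24]].
Characteristic polynomial det(A - λI) = λ^2 + 6λ + 18 = 0.
Eigenvalues λ = -3 ± 3i (complex conjugate pair).
For λ=-3+3i: an eigenvector is (-1,1) - i(-2,3) = (-1 + 2i, 1 - 3i).
A real fundamental pair from Re and Im of e^((-3+3i)t)v: X_1 = e^(-3t)(cos(3t)·(-1,1) + sin(3t)·(-2,3)), X_2 = e^(-3t)(sin(3t)·(-1,1) - cos(3t)·(-2,3)).
General solution: C_1X_1 + C_2X_2.
Applying p(0)=0, q(0)=4 gives C_1=-8, C_2=-4.

p(t) = 20e^(-3t)sin(3t), q(t) = -28e^(-3t)sin(3t) + 4e^(-3t)cos(3t)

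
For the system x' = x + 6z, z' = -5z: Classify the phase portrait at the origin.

A = [[1,6],[0,-5]]; det(A-λI) = λ^2 + 4λ - 5.
λ = 1, -5: opposite signs.

saddle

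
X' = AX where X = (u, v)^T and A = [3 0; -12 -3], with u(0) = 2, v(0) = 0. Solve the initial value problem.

Coefficient matrix A = [[3, 0], [-12, -3]].
Characteristic polynomial det(A - λI) = λ^2 - 9 = 0.
Eigenvalues λ = -3, 3.
For λ=-3: (A-λI) row 1 is [6, 0], so an eigenvector is (0, -1).
For λ=3: (A-λI) row 2 is [-12, -6], so an eigenvector is (-1, 2).
General solution: C_1e^(-3t)(0,-1) + C_2e^(3t)(-1,2).
Applying u(0)=2, v(0)=0 gives C_1=-4, C_2=-2.

u(t) = 2e^(3t), v(t) = -4e^(3t) + 4e^(-3t)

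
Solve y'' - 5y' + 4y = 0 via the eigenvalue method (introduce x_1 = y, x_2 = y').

y(t) = c_1e^(t) + c_2e^(4t)

Let x_1 = y, x_2 = y'. Then x_1' = x_2 and x_2' = -4x_1 + 5x_2.
A = [[0,1],[-4,5]]; det(A-λI) = λ^2 - 5λ + 4.
Eigenvalues λ = 1, 4 with eigenvectors (1,1), (1,4).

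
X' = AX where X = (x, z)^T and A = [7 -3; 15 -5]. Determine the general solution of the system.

x(t) = K_1e^(t)cos(3t) + K_2e^(t)sin(3t), z(t) = K_1e^(t)sin(3t) + 2K_1e^(t)cos(3t) + 2K_2e^(t)sin(3t) - K_2e^(t)cos(3t)

Coefficient matrix A = [[7, -3], [15, -5]].
Characteristic polynomial det(A - λI) = λ^2 - 2λ + 10 = 0.
Eigenvalues λ = 1 ± 3i (complex conjugate pair).
For λ=1+3i: an eigenvector is (1,2) - i(0,1) = (1, 2 - i).
A real fundamental pair from Re and Im of e^((1+3i)t)v: X_1 = e^(t)(cos(3t)·(1,2) + sin(3t)·(0,1)), X_2 = e^(t)(sin(3t)·(1,2) - cos(3t)·(0,1)).
General solution: K_1X_1 + K_2X_2.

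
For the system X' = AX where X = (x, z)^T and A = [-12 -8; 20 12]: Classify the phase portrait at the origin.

A = [[-12,-8],[20,12]]; det(A-λI) = λ^2 + 16.
λ = 0 ± 4i: zero real part.

center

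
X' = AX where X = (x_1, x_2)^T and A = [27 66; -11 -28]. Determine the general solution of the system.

Coefficient matrix A = [[27, 66], [-11, -28]].
Characteristic polynomial det(A - λI) = λ^2 + λ - 30 = 0.
Eigenvalues λ = -6, 5.
For λ=-6: (A-λI) row 1 is [33, 66], so an eigenvector is (-2, 1).
For λ=5: (A-λI) row 1 is [22, 66], so an eigenvector is (-3, 1).
General solution: K_1e^(-6t)(-2,1) + K_2e^(5t)(-3,1).

x_1(t) = -2K_1e^(-6t) - 3K_2e^(5t), x_2(t) = K_1e^(-6t) + K_2e^(5t)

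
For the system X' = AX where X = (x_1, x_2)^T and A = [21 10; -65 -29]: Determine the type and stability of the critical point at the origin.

A = [[21,10],[-65,-29]]; det(A-λI) = λ^2 + 8λ + 41.
λ = -4 ± 5i: negative real part.

stable spiral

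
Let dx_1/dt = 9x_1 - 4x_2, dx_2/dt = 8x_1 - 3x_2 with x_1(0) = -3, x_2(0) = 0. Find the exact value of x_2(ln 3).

A = [[9,-4],[8,-3]]; eigenvalues λ = 5, 1.
Eigenvectors: (1,1) for λ=5, (1,2) for λ=1.
From the initial condition, c_1 = -6, c_2 = 3.
x_2(ln 3) = (-6)(3^5)(1) + (3)(3^1)(2) = -1440.

-1440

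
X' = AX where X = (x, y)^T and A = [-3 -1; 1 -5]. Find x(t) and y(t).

x(t) = -C_1e^(-4t) - C_2te^(-4t) - 2C_2e^(-4t), y(t) = -C_1e^(-4t) - C_2te^(-4t) - C_2e^(-4t)

Coefficient matrix A = [[-3, -1], [1, -5]].
Characteristic polynomial det(A - λI) = λ^2 + 8λ + 16 = 0.
Single eigenvalue λ = -4 with algebraic multiplicity 2.
Eigenvector v = (-1,-1); generalized eigenvector w with (A-λI)w=v is (-2,-1).
General solution: e^(-4t)[C_1·v + C_2·(t·v + w)].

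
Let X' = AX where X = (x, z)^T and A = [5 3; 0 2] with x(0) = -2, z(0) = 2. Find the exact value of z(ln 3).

A = [[5,3],[0,2]]; eigenvalues λ = 2, 5.
Eigenvectors: (1,-1) for λ=2, (-1,0) for λ=5.
From the initial condition, c_1 = -2, c_2 = 0.
z(ln 3) = (-2)(3^2)(-1) + (0)(3^5)(0) = 18.

18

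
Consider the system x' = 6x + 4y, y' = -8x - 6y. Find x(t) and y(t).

x(t) = c_1e^(2t) + c_2e^(-2t), y(t) = -c_1e^(2t) - 2c_2e^(-2t)

Coefficient matrix A = [[6, 4], [-8, -6]].
Characteristic polynomial det(A - λI) = λ^2 - 4 = 0.
Eigenvalues λ = 2, -2.
For λ=2: (A-λI) row 1 is [4, 4], so an eigenvector is (1, -1).
For λ=-2: (A-λI) row 1 is [8, 4], so an eigenvector is (1, -2).
General solution: c_1e^(2t)(1,-1) + c_2e^(-2t)(1,-2).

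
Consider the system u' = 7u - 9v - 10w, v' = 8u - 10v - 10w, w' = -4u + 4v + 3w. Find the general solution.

Coefficient matrix A = [[7, -9, -10], [8, -10, -10], [-4, 4, 3]].
det(A - λI) = 0 gives eigenvalues λ = 3, -2, -1.
For λ=3: eigenvector (2,2,-1).
For λ=-2: eigenvector (1,1,0).
For λ=-1: eigenvector (-1,-2,1).
General solution: c_1e^(3t)(2,2,-1) + c_2e^(-2t)(1,1,0) + c_3e^(-t)(-1,-2,1).

u(t) = 2c_1e^(3t) + c_2e^(-2t) - c_3e^(-t), v(t) = 2c_1e^(3t) + c_2e^(-2t) - 2c_3e^(-t), w(t) = -c_1e^(3t) + c_3e^(-t)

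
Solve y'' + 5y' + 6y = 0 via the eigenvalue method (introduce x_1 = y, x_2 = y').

Let x_1 = y, x_2 = y'. Then x_1' = x_2 and x_2' = -6x_1 - 5x_2.
A = [[0,1],[-6,-5]]; det(A-λI) = λ^2 + 5λ + 6.
Eigenvalues λ = -2, -3 with eigenvectors (1,-2), (1,-3).

y(t) = K_1e^(-2t) + K_2e^(-3t)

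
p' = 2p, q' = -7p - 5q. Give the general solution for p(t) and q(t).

Coefficient matrix A = [[2, 0], [-7, -5]].
Characteristic polynomial det(A - λI) = λ^2 + 3λ - 10 = 0.
Eigenvalues λ = -5, 2.
For λ=-5: (A-λI) row 1 is [7, 0], so an eigenvector is (0, 1).
For λ=2: (A-λI) row 2 is [-7, -7], so an eigenvector is (1, -1).
General solution: C_1e^(-5t)(0,1) + C_2e^(2t)(1,-1).

p(t) = C_2e^(2t), q(t) = C_1e^(-5t) - C_2e^(2t)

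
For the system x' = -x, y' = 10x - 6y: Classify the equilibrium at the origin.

A = [[-1,0],[10,-6]]; det(A-λI) = λ^2 + 7λ + 6.
λ = -6, -1: both negative.

stable node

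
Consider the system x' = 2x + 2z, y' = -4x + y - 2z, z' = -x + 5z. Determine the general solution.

Coefficient matrix A = [[2, 0, 2], [-4, 1, -2], [-1, 0, 5]].
det(A - λI) = 0 gives eigenvalues λ = 3, 1, 4.
For λ=3: eigenvector (2,-5,1).
For λ=1: eigenvector (0,1,0).
For λ=4: eigenvector (1,-2,1).
General solution: c_1e^(3t)(2,-5,1) + c_2e^(t)(0,1,0) + c_3e^(4t)(1,-2,1).

x(t) = 2c_1e^(3t) + c_3e^(4t), y(t) = -5c_1e^(3t) + c_2e^(t) - 2c_3e^(4t), z(t) = c_1e^(3t) + c_3e^(4t)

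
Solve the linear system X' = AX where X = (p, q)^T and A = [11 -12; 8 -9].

Coefficient matrix A = [[11, -12], [8, -9]].
Characteristic polynomial det(A - λI) = λ^2 - 2λ - 3 = 0.
Eigenvalues λ = -1, 3.
For λ=-1: (A-λI) row 1 is [12, -12], so an eigenvector is (-1, -1).
For λ=3: (A-λI) row 1 is [8, -12], so an eigenvector is (3, 2).
General solution: c_1e^(-t)(-1,-1) + c_2e^(3t)(3,2).

p(t) = -c_1e^(-t) + 3c_2e^(3t), q(t) = -c_1e^(-t) + 2c_2e^(3t)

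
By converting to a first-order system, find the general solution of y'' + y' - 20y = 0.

Let x_1 = y, x_2 = y'. Then x_1' = x_2 and x_2' = 20x_1 - x_2.
A = [[0,1],[20,-1]]; det(A-λI) = λ^2 + λ - 20.
Eigenvalues λ = -5, 4 with eigenvectors (1,-5), (1,4).

y(t) = K_1e^(-5t) + K_2e^(4t)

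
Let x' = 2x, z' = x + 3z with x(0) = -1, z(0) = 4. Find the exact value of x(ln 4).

A = [[2,0],[1,3]]; eigenvalues λ = 3, 2.
Eigenvectors: (0,-1) for λ=3, (-1,1) for λ=2.
From the initial condition, c_1 = -3, c_2 = 1.
x(ln 4) = (-3)(4^3)(0) + (1)(4^2)(-1) = -16.

-16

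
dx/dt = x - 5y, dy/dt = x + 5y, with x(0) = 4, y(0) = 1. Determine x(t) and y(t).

Coefficient matrix A = [[1, -5], [1, 5]].
Characteristic polynomial det(A - λI) = λ^2 - 6λ + 10 = 0.
Eigenvalues λ = 3 ± i (complex conjugate pair).
For λ=3+i: an eigenvector is (2,-1) - i(1,0) = (2 - i, -1).
A real fundamental pair from Re and Im of e^((3+i)t)v: X_1 = e^(3t)(cos(t)·(2,-1) + sin(t)·(1,0)), X_2 = e^(3t)(sin(t)·(2,-1) - cos(t)·(1,0)).
General solution: C_1X_1 + C_2X_2.
Applying x(0)=4, y(0)=1 gives C_1=-1, C_2=-6.

x(t) = -13e^(3t)sin(t) + 4e^(3t)cos(t), y(t) = 6e^(3t)sin(t) + e^(3t)cos(t)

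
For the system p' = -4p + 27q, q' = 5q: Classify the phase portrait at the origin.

saddle

A = [[-4,27],[0,5]]; det(A-λI) = λ^2 - λ - 20.
λ = 5, -4: opposite signs.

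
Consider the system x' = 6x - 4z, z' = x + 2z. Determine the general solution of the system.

x(t) = 2K_1e^(4t) + 2K_2te^(4t) - 3K_2e^(4t), z(t) = K_1e^(4t) + K_2te^(4t) - 2K_2e^(4t)

Coefficient matrix A = [[6, -4], [1, 2]].
Characteristic polynomial det(A - λI) = λ^2 - 8λ + 16 = 0.
Single eigenvalue λ = 4 with algebraic multiplicity 2.
Eigenvector v = (2,1); generalized eigenvector w with (A-λI)w=v is (-3,-2).
General solution: e^(4t)[K_1·v + K_2·(t·v + w)].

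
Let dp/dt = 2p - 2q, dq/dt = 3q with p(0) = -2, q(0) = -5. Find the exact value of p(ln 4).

A = [[2,-2],[0,3]]; eigenvalues λ = 3, 2.
Eigenvectors: (2,-1) for λ=3, (-1,0) for λ=2.
From the initial condition, c_1 = 5, c_2 = 12.
p(ln 4) = (5)(4^3)(2) + (12)(4^2)(-1) = 448.

448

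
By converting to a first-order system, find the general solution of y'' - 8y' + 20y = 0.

Let x_1 = y, x_2 = y'. Then x_1' = x_2 and x_2' = -20x_1 + 8x_2.
A = [[0,1],[-20,8]]; det(A-λI) = λ^2 - 8λ + 20.
Eigenvalues λ = 4 ± 2i.

y(t) = c_1e^(4t)cos(2t) + c_2e^(4t)sin(2t)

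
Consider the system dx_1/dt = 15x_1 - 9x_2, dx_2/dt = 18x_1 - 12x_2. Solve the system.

Coefficient matrix A = [[15, -9], [18, -12]].
Characteristic polynomial det(A - λI) = λ^2 - 3λ - 18 = 0.
Eigenvalues λ = 6, -3.
For λ=6: (A-λI) row 1 is [9, -9], so an eigenvector is (1, 1).
For λ=-3: (A-λI) row 1 is [18, -9], so an eigenvector is (-1, -2).
General solution: K_1e^(6t)(1,1) + K_2e^(-3t)(-1,-2).

x_1(t) = K_1e^(6t) - K_2e^(-3t), x_2(t) = K_1e^(6t) - 2K_2e^(-3t)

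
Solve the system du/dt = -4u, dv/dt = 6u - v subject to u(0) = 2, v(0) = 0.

Coefficient matrix A = [[-4, 0], [6, -1]].
Characteristic polynomial det(A - λI) = λ^2 + 5λ + 4 = 0.
Eigenvalues λ = -1, -4.
For λ=-1: (A-λI) row 1 is [-3, 0], so an eigenvector is (0, -1).
For λ=-4: (A-λI) row 2 is [6, 3], so an eigenvector is (1, -2).
General solution: c_1e^(-t)(0,-1) + c_2e^(-4t)(1,-2).
Applying u(0)=2, v(0)=0 gives c_1=-4, c_2=2.

u(t) = 2e^(-4t), v(t) = 4e^(-t) - 4e^(-4t)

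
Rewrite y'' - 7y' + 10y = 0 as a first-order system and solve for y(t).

Let x_1 = y, x_2 = y'. Then x_1' = x_2 and x_2' = -10x_1 + 7x_2.
A = [[0,1],[-10,7]]; det(A-λI) = λ^2 - 7λ + 10.
Eigenvalues λ = 2, 5 with eigenvectors (1,2), (1,5).

y(t) = C_1e^(2t) + C_2e^(5t)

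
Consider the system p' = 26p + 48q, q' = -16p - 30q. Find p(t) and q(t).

Coefficient matrix A = [[26, 48], [-16, -30]].
Characteristic polynomial det(A - λI) = λ^2 + 4λ - 12 = 0.
Eigenvalues λ = 2, -6.
For λ=2: (A-λI) row 1 is [24, 48], so an eigenvector is (-2, 1).
For λ=-6: (A-λI) row 1 is [32, 48], so an eigenvector is (-3, 2).
General solution: K_1e^(2t)(-2,1) + K_2e^(-6t)(-3,2).

p(t) = -2K_1e^(2t) - 3K_2e^(-6t), q(t) = K_1e^(2t) + 2K_2e^(-6t)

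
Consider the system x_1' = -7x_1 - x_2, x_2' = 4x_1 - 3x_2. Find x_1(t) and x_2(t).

Coefficient matrix A = [[-7, -1], [4, -3]].
Characteristic polynomial det(A - λI) = λ^2 + 10λ + 25 = 0.
Single eigenvalue λ = -5 with algebraic multiplicity 2.
Eigenvector v = (1,-2); generalized eigenvector w with (A-λI)w=v is (-2,3).
General solution: e^(-5t)[c_1·v + c_2·(t·v + w)].

x_1(t) = c_1e^(-5t) + c_2te^(-5t) - 2c_2e^(-5t), x_2(t) = -2c_1e^(-5t) - 2c_2te^(-5t) + 3c_2e^(-5t)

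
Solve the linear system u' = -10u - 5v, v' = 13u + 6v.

u(t) = -2C_1e^(-2t)sin(t) - C_1e^(-2t)cos(t) - C_2e^(-2t)sin(t) + 2C_2e^(-2t)cos(t), v(t) = 3C_1e^(-2t)sin(t) + 2C_1e^(-2t)cos(t) + 2C_2e^(-2t)sin(t) - 3C_2e^(-2t)cos(t)

Coefficient matrix A = [[-10, -5], [13, 6]].
Characteristic polynomial det(A - λI) = λ^2 + 4λ + 5 = 0.
Eigenvalues λ = -2 ± i (complex conjugate pair).
For λ=-2+i: an eigenvector is (-1,2) - i(-2,3) = (-1 + 2i, 2 - 3i).
A real fundamental pair from Re and Im of e^((-2+i)t)v: X_1 = e^(-2t)(cos(t)·(-1,2) + sin(t)·(-2,3)), X_2 = e^(-2t)(sin(t)·(-1,2) - cos(t)·(-2,3)).
General solution: C_1X_1 + C_2X_2.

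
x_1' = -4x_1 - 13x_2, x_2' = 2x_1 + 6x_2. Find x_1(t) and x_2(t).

Coefficient matrix A = [[-4, -13], [2, 6]].
Characteristic polynomial det(A - λI) = λ^2 - 2λ + 2 = 0.
Eigenvalues λ = 1 ± i (complex conjugate pair).
For λ=1+i: an eigenvector is (2,-1) - i(3,-1) = (2 - 3i, -1 + i).
A real fundamental pair from Re and Im of e^((1+i)t)v: X_1 = e^(t)(cos(t)·(2,-1) + sin(t)·(3,-1)), X_2 = e^(t)(sin(t)·(2,-1) - cos(t)·(3,-1)).
General solution: C_1X_1 + C_2X_2.

x_1(t) = 3C_1e^(t)sin(t) + 2C_1e^(t)cos(t) + 2C_2e^(t)sin(t) - 3C_2e^(t)cos(t), x_2(t) = -C_1e^(t)sin(t) - C_1e^(t)cos(t) - C_2e^(t)sin(t) + C_2e^(t)cos(t)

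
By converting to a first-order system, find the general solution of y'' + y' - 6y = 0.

Let x_1 = y, x_2 = y'. Then x_1' = x_2 and x_2' = 6x_1 - x_2.
A = [[0,1],[6,-1]]; det(A-λI) = λ^2 + λ - 6.
Eigenvalues λ = -3, 2 with eigenvectors (1,-3), (1,2).

y(t) = C_1e^(-3t) + C_2e^(2t)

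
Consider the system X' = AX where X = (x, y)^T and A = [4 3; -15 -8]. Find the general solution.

x(t) = K_1e^(-2t)cos(3t) + K_2e^(-2t)sin(3t), y(t) = -K_1e^(-2t)sin(3t) - 2K_1e^(-2t)cos(3t) - 2K_2e^(-2t)sin(3t) + K_2e^(-2t)cos(3t)

Coefficient matrix A = [[4, 3], [-15, -8]].
Characteristic polynomial det(A - λI) = λ^2 + 4λ + 13 = 0.
Eigenvalues λ = -2 ± 3i (complex conjugate pair).
For λ=-2+3i: an eigenvector is (1,-2) - i(0,-1) = (1, -2 + i).
A real fundamental pair from Re and Im of e^((-2+3i)t)v: X_1 = e^(-2t)(cos(3t)·(1,-2) + sin(3t)·(0,-1)), X_2 = e^(-2t)(sin(3t)·(1,-2) - cos(3t)·(0,-1)).
General solution: K_1X_1 + K_2X_2.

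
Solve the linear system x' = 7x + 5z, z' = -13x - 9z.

Coefficient matrix A = [[7, 5], [-13, -9]].
Characteristic polynomial det(A - λI) = λ^2 + 2λ + 2 = 0.
Eigenvalues λ = -1 ± i (complex conjugate pair).
For λ=-1+i: an eigenvector is (1,-2) - i(-2,3) = (1 + 2i, -2 - 3i).
A real fundamental pair from Re and Im of e^((-1+i)t)v: X_1 = e^(-t)(cos(t)·(1,-2) + sin(t)·(-2,3)), X_2 = e^(-t)(sin(t)·(1,-2) - cos(t)·(-2,3)).
General solution: c_1X_1 + c_2X_2.

x(t) = -2c_1e^(-t)sin(t) + c_1e^(-t)cos(t) + c_2e^(-t)sin(t) + 2c_2e^(-t)cos(t), z(t) = 3c_1e^(-t)sin(t) - 2c_1e^(-t)cos(t) - 2c_2e^(-t)sin(t) - 3c_2e^(-t)cos(t)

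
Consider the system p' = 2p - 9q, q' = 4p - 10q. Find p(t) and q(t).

p(t) = 3C_1e^(-4t) + 3C_2te^(-4t) - C_2e^(-4t), q(t) = 2C_1e^(-4t) + 2C_2te^(-4t) - C_2e^(-4t)

Coefficient matrix A = [[2, -9], [4, -10]].
Characteristic polynomial det(A - λI) = λ^2 + 8λ + 16 = 0.
Single eigenvalue λ = -4 with algebraic multiplicity 2.
Eigenvector v = (3,2); generalized eigenvector w with (A-λI)w=v is (-1,-1).
General solution: e^(-4t)[C_1·v + C_2·(t·v + w)].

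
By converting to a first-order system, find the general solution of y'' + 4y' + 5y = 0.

y(t) = K_1e^(-2t)cos(t) + K_2e^(-2t)sin(t)

Let x_1 = y, x_2 = y'. Then x_1' = x_2 and x_2' = -5x_1 - 4x_2.
A = [[0,1],[-5,-4]]; det(A-λI) = λ^2 + 4λ + 5.
Eigenvalues λ = -2 ± i.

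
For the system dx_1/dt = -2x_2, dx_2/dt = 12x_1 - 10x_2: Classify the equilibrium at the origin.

stable node

A = [[0,-2],[12,-10]]; det(A-λI) = λ^2 + 10λ + 24.
λ = -6, -4: both negative.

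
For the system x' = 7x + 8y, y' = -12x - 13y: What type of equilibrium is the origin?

A = [[7,8],[-12,-13]]; det(A-λI) = λ^2 + 6λ + 5.
λ = -1, -5: both negative.

stable node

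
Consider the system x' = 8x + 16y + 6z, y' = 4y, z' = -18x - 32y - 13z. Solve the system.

Coefficient matrix A = [[8, 16, 6], [0, 4, 0], [-18, -32, -13]].
det(A - λI) = 0 gives eigenvalues λ = 4, -4, -1.
For λ=4: eigenvector (2,1,-4).
For λ=-4: eigenvector (1,0,-2).
For λ=-1: eigenvector (2,0,-3).
General solution: c_1e^(4t)(2,1,-4) + c_2e^(-4t)(1,0,-2) + c_3e^(-t)(2,0,-3).

x(t) = 2c_1e^(4t) + c_2e^(-4t) + 2c_3e^(-t), y(t) = c_1e^(4t), z(t) = -4c_1e^(4t) - 2c_2e^(-4t) - 3c_3e^(-t)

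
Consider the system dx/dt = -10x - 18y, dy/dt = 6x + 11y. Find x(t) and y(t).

Coefficient matrix A = [[-10, -18], [6, 11]].
Characteristic polynomial det(A - λI) = λ^2 - λ - 2 = 0.
Eigenvalues λ = -1, 2.
For λ=-1: (A-λI) row 1 is [-9, -18], so an eigenvector is (2, -1).
For λ=2: (A-λI) row 1 is [-12, -18], so an eigenvector is (3, -2).
General solution: K_1e^(-t)(2,-1) + K_2e^(2t)(3,-2).

x(t) = 2K_1e^(-t) + 3K_2e^(2t), y(t) = -K_1e^(-t) - 2K_2e^(2t)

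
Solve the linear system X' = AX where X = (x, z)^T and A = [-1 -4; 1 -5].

Coefficient matrix A = [[-1, -4], [1, -5]].
Characteristic polynomial det(A - λI) = λ^2 + 6λ + 9 = 0.
Single eigenvalue λ = -3 with algebraic multiplicity 2.
Eigenvector v = (2,1); generalized eigenvector w with (A-λI)w=v is (-1,-1).
General solution: e^(-3t)[c_1·v + c_2·(t·v + w)].

x(t) = 2c_1e^(-3t) + 2c_2te^(-3t) - c_2e^(-3t), z(t) = c_1e^(-3t) + c_2te^(-3t) - c_2e^(-3t)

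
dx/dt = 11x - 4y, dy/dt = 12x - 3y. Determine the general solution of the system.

x(t) = -K_1e^(3t) + 2K_2e^(5t), y(t) = -2K_1e^(3t) + 3K_2e^(5t)

Coefficient matrix A = [[11, -4], [12, -3]].
Characteristic polynomial det(A - λI) = λ^2 - 8λ + 15 = 0.
Eigenvalues λ = 3, 5.
For λ=3: (A-λI) row 1 is [8, -4], so an eigenvector is (-1, -2).
For λ=5: (A-λI) row 1 is [6, -4], so an eigenvector is (2, 3).
General solution: K_1e^(3t)(-1,-2) + K_2e^(5t)(2,3).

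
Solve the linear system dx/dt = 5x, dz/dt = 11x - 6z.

Coefficient matrix A = [[5, 0], [11, -6]].
Characteristic polynomial det(A - λI) = λ^2 + λ - 30 = 0.
Eigenvalues λ = -6, 5.
For λ=-6: (A-λI) row 1 is [11, 0], so an eigenvector is (0, -1).
For λ=5: (A-λI) row 2 is [11, -11], so an eigenvector is (1, 1).
General solution: c_1e^(-6t)(0,-1) + c_2e^(5t)(1,1).

x(t) = c_2e^(5t), z(t) = -c_1e^(-6t) + c_2e^(5t)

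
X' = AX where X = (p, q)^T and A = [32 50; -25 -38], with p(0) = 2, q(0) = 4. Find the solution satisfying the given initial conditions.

Coefficient matrix A = [[32, 50], [-25, -38]].
Characteristic polynomial det(A - λI) = λ^2 + 6λ + 34 = 0.
Eigenvalues λ = -3 ± 5i (complex conjugate pair).
For λ=-3+5i: an eigenvector is (1,-1) - i(-3,2) = (1 + 3i, -1 - 2i).
A real fundamental pair from Re and Im of e^((-3+5i)t)v: X_1 = e^(-3t)(cos(5t)·(1,-1) + sin(5t)·(-3,2)), X_2 = e^(-3t)(sin(5t)·(1,-1) - cos(5t)·(-3,2)).
General solution: C_1X_1 + C_2X_2.
Applying p(0)=2, q(0)=4 gives C_1=-16, C_2=6.

p(t) = 54e^(-3t)sin(5t) + 2e^(-3t)cos(5t), q(t) = -38e^(-3t)sin(5t) + 4e^(-3t)cos(5t)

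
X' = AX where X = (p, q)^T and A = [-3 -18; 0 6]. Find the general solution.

p(t) = 2K_1e^(6t) - K_2e^(-3t), q(t) = -K_1e^(6t)

Coefficient matrix A = [[-3, -18], [0, 6]].
Characteristic polynomial det(A - λI) = λ^2 - 3λ - 18 = 0.
Eigenvalues λ = 6, -3.
For λ=6: (A-λI) row 1 is [-9, -18], so an eigenvector is (2, -1).
For λ=-3: (A-λI) row 1 is [0, -18], so an eigenvector is (-1, 0).
General solution: K_1e^(6t)(2,-1) + K_2e^(-3t)(-1,0).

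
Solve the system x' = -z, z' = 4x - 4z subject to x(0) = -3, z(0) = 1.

x(t) = -7te^(-2t) - 3e^(-2t), z(t) = -14te^(-2t) + e^(-2t)

Coefficient matrix A = [[0, -1], [4, -4]].
Characteristic polynomial det(A - λI) = λ^2 + 4λ + 4 = 0.
Single eigenvalue λ = -2 with algebraic multiplicity 2.
Eigenvector v = (-1,-2); generalized eigenvector w with (A-λI)w=v is (1,3).
General solution: e^(-2t)[K_1·v + K_2·(t·v + w)].
Applying x(0)=-3, z(0)=1 gives K_1=10, K_2=7.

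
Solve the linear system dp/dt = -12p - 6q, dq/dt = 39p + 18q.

p(t) = -C_1e^(3t)sin(3t) - C_1e^(3t)cos(3t) - C_2e^(3t)sin(3t) + C_2e^(3t)cos(3t), q(t) = 2C_1e^(3t)sin(3t) + 3C_1e^(3t)cos(3t) + 3C_2e^(3t)sin(3t) - 2C_2e^(3t)cos(3t)

Coefficient matrix A = [[-12, -6], [39, 18]].
Characteristic polynomial det(A - λI) = λ^2 - 6λ + 18 = 0.
Eigenvalues λ = 3 ± 3i (complex conjugate pair).
For λ=3+3i: an eigenvector is (-1,3) - i(-1,2) = (-1 + i, 3 - 2i).
A real fundamental pair from Re and Im of e^((3+3i)t)v: X_1 = e^(3t)(cos(3t)·(-1,3) + sin(3t)·(-1,2)), X_2 = e^(3t)(sin(3t)·(-1,3) - cos(3t)·(-1,2)).
General solution: C_1X_1 + C_2X_2.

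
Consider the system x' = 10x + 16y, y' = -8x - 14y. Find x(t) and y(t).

x(t) = C_1e^(-6t) + 2C_2e^(2t), y(t) = -C_1e^(-6t) - C_2e^(2t)

Coefficient matrix A = [[10, 16], [-8, -14]].
Characteristic polynomial det(A - λI) = λ^2 + 4λ - 12 = 0.
Eigenvalues λ = -6, 2.
For λ=-6: (A-λI) row 1 is [16, 16], so an eigenvector is (1, -1).
For λ=2: (A-λI) row 1 is [8, 16], so an eigenvector is (2, -1).
General solution: C_1e^(-6t)(1,-1) + C_2e^(2t)(2,-1).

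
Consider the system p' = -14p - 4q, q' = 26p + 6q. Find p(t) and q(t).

p(t) = -K_1e^(-4t)sin(2t) + K_1e^(-4t)cos(2t) + K_2e^(-4t)sin(2t) + K_2e^(-4t)cos(2t), q(t) = 3K_1e^(-4t)sin(2t) - 2K_1e^(-4t)cos(2t) - 2K_2e^(-4t)sin(2t) - 3K_2e^(-4t)cos(2t)

Coefficient matrix A = [[-14, -4], [26, 6]].
Characteristic polynomial det(A - λI) = λ^2 + 8λ + 20 = 0.
Eigenvalues λ = -4 ± 2i (complex conjugate pair).
For λ=-4+2i: an eigenvector is (1,-2) - i(-1,3) = (1 + i, -2 - 3i).
A real fundamental pair from Re and Im of e^((-4+2i)t)v: X_1 = e^(-4t)(cos(2t)·(1,-2) + sin(2t)·(-1,3)), X_2 = e^(-4t)(sin(2t)·(1,-2) - cos(2t)·(-1,3)).
General solution: K_1X_1 + K_2X_2.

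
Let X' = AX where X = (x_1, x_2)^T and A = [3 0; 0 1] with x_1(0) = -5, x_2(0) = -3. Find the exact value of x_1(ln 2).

-40

A = [[3,0],[0,1]]; eigenvalues λ = 1, 3.
Eigenvectors: (0,1) for λ=1, (-1,0) for λ=3.
From the initial condition, c_1 = -3, c_2 = 5.
x_1(ln 2) = (-3)(2^1)(0) + (5)(2^3)(-1) = -40.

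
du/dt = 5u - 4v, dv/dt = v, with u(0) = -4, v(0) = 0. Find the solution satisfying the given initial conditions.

u(t) = -4e^(5t), v(t) = 0

Coefficient matrix A = [[5, -4], [0, 1]].
Characteristic polynomial det(A - λI) = λ^2 - 6λ + 5 = 0.
Eigenvalues λ = 1, 5.
For λ=1: (A-λI) row 1 is [4, -4], so an eigenvector is (-1, -1).
For λ=5: (A-λI) row 1 is [0, -4], so an eigenvector is (1, 0).
General solution: K_1e^(t)(-1,-1) + K_2e^(5t)(1,0).
Applying u(0)=-4, v(0)=0 gives K_1=0, K_2=-4.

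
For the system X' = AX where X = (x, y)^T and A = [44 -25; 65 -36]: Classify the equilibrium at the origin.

unstable spiral

A = [[44,-25],[65,-36]]; det(A-λI) = λ^2 - 8λ + 41.
λ = 4 ± 5i: positive real part.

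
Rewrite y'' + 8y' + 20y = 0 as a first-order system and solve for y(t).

y(t) = K_1e^(-4t)cos(2t) + K_2e^(-4t)sin(2t)

Let x_1 = y, x_2 = y'. Then x_1' = x_2 and x_2' = -20x_1 - 8x_2.
A = [[0,1],[-20,-8]]; det(A-λI) = λ^2 + 8λ + 20.
Eigenvalues λ = -4 ± 2i.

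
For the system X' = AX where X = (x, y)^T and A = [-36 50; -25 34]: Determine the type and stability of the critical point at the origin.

A = [[-36,50],[-25,34]]; det(A-λI) = λ^2 + 2λ + 26.
λ = -1 ± 5i: negative real part.

stable spiral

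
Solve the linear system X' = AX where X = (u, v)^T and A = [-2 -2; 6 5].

u(t) = K_1e^(2t) + 2K_2e^(t), v(t) = -2K_1e^(2t) - 3K_2e^(t)

Coefficient matrix A = [[-2, -2], [6, 5]].
Characteristic polynomial det(A - λI) = λ^2 - 3λ + 2 = 0.
Eigenvalues λ = 2, 1.
For λ=2: (A-λI) row 1 is [-4, -2], so an eigenvector is (1, -2).
For λ=1: (A-λI) row 1 is [-3, -2], so an eigenvector is (2, -3).
General solution: K_1e^(2t)(1,-2) + K_2e^(t)(2,-3).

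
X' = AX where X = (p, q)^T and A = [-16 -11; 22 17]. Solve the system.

Coefficient matrix A = [[-16, -11], [22, 17]].
Characteristic polynomial det(A - λI) = λ^2 - λ - 30 = 0.
Eigenvalues λ = 6, -5.
For λ=6: (A-λI) row 1 is [-22, -11], so an eigenvector is (-1, 2).
For λ=-5: (A-λI) row 1 is [-11, -11], so an eigenvector is (1, -1).
General solution: c_1e^(6t)(-1,2) + c_2e^(-5t)(1,-1).

p(t) = -c_1e^(6t) + c_2e^(-5t), q(t) = 2c_1e^(6t) - c_2e^(-5t)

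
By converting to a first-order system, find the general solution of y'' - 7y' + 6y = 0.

Let x_1 = y, x_2 = y'. Then x_1' = x_2 and x_2' = -6x_1 + 7x_2.
A = [[0,1],[-6,7]]; det(A-λI) = λ^2 - 7λ + 6.
Eigenvalues λ = 6, 1 with eigenvectors (1,6), (1,1).

y(t) = K_1e^(6t) + K_2e^(t)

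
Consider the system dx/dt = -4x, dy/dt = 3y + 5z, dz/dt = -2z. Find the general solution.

Coefficient matrix A = [[-4, 0, 0], [0, 3, 5], [0, 0, -2]].
det(A - λI) = 0 gives eigenvalues λ = -2, 3, -4.
For λ=-2: eigenvector (0,-1,1).
For λ=3: eigenvector (0,1,0).
For λ=-4: eigenvector (1,0,0).
General solution: C_1e^(-2t)(0,-1,1) + C_2e^(3t)(0,1,0) + C_3e^(-4t)(1,0,0).

x(t) = C_3e^(-4t), y(t) = -C_1e^(-2t) + C_2e^(3t), z(t) = C_1e^(-2t)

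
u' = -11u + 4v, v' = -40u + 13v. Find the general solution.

Coefficient matrix A = [[-11, 4], [-40, 13]].
Characteristic polynomial det(A - λI) = λ^2 - 2λ + 17 = 0.
Eigenvalues λ = 1 ± 4i (complex conjugate pair).
For λ=1+4i: an eigenvector is (-1,-3) - i(0,1) = (-1, -3 - i).
A real fundamental pair from Re and Im of e^((1+4i)t)v: X_1 = e^(t)(cos(4t)·(-1,-3) + sin(4t)·(0,1)), X_2 = e^(t)(sin(4t)·(-1,-3) - cos(4t)·(0,1)).
General solution: K_1X_1 + K_2X_2.

u(t) = -K_1e^(t)cos(4t) - K_2e^(t)sin(4t), v(t) = K_1e^(t)sin(4t) - 3K_1e^(t)cos(4t) - 3K_2e^(t)sin(4t) - K_2e^(t)cos(4t)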